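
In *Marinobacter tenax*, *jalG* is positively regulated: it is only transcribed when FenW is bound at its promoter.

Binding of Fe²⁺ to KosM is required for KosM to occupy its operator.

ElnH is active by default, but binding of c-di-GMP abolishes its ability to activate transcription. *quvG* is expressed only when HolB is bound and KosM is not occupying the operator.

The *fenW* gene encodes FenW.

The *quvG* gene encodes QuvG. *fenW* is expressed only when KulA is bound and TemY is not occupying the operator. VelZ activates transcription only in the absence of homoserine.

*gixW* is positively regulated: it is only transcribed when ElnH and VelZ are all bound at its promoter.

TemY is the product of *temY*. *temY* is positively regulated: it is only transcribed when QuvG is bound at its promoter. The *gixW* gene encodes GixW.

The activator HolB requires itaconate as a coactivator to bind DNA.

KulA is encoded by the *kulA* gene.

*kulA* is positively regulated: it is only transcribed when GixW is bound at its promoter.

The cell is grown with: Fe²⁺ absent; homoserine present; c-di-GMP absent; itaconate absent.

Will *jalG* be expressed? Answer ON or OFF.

c-di-GMP is absent, so ElnH is active.
Homoserine is present, so VelZ is inactive.
Required activator VelZ is absent, so *gixW* is not transcribed.
So GixW is not produced.
Required activator GixW is absent, so *kulA* is not transcribed.
So KulA is not produced.
Itaconate is absent, so HolB is inactive.
Fe²⁺ is absent, so KosM is inactive.
Required activator HolB is absent, so *quvG* is not transcribed.
So QuvG is not produced.
Required activator QuvG is absent, so *temY* is not transcribed.
So TemY is not produced.
Required activator KulA is absent, so *fenW* is not transcribed.
So FenW is not produced.
Required activator FenW is absent, so *jalG* is not transcribed.

OFF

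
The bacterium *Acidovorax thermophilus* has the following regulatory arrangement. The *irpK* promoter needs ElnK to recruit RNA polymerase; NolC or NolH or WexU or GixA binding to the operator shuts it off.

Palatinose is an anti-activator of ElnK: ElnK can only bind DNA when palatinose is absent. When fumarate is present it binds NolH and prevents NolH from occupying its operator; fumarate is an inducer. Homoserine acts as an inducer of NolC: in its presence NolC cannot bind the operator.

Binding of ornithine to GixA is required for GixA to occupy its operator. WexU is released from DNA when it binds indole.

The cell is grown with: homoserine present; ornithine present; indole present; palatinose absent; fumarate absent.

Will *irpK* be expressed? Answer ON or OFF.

OFF

Palatinose is absent, so ElnK is active.
Homoserine is present, so NolC is inactive.
Fumarate is absent, so NolH is active.
Indole is present, so WexU is inactive.
Ornithine is present, so GixA is active.
With repressor NolH bound, *irpK* is not transcribed.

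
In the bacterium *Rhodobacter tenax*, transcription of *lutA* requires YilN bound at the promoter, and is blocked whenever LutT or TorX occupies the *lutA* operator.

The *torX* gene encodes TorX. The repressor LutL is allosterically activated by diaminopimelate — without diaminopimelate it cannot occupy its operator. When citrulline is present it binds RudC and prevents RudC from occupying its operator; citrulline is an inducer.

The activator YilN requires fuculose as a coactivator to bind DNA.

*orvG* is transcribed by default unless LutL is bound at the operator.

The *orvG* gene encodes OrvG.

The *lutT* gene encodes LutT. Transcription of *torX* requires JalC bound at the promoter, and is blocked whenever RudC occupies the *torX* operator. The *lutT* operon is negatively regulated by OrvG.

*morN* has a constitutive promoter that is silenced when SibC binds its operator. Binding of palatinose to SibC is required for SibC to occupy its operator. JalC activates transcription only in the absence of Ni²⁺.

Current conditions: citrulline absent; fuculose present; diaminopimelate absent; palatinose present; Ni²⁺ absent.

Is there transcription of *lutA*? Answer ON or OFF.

Diaminopimelate is absent, so LutL is inactive.
With no repressor bound, *orvG* is transcribed.
So OrvG is produced and active.
With repressor OrvG bound, *lutT* is not transcribed.
So LutT is not produced.
Fuculose is present, so YilN is active.
Citrulline is absent, so RudC is active.
Ni²⁺ is absent, so JalC is active.
With repressor RudC bound, *torX* is not transcribed.
So TorX is not produced.
No repressor is bound and YilN is active, so *lutA* is transcribed.

ON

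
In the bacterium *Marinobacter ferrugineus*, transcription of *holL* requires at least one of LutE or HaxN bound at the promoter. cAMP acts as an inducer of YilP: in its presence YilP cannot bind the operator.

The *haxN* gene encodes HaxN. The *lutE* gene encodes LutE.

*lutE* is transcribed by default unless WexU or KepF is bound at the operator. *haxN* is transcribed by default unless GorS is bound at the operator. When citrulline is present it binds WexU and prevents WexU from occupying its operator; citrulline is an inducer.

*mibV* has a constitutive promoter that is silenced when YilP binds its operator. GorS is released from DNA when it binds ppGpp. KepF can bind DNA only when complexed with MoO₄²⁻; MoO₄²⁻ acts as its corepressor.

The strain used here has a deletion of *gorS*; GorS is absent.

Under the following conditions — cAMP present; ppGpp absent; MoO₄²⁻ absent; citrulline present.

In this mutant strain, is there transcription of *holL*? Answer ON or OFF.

ON

Citrulline is present, so WexU is inactive.
MoO₄²⁻ is absent, so KepF is inactive.
With no repressor bound, *lutE* is transcribed.
So LutE is produced and active.
GorS is non-functional in this strain, so it has no effect.
With no repressor bound, *haxN* is transcribed.
So HaxN is produced and active.
Activator LutE is present, so *holL* is transcribed.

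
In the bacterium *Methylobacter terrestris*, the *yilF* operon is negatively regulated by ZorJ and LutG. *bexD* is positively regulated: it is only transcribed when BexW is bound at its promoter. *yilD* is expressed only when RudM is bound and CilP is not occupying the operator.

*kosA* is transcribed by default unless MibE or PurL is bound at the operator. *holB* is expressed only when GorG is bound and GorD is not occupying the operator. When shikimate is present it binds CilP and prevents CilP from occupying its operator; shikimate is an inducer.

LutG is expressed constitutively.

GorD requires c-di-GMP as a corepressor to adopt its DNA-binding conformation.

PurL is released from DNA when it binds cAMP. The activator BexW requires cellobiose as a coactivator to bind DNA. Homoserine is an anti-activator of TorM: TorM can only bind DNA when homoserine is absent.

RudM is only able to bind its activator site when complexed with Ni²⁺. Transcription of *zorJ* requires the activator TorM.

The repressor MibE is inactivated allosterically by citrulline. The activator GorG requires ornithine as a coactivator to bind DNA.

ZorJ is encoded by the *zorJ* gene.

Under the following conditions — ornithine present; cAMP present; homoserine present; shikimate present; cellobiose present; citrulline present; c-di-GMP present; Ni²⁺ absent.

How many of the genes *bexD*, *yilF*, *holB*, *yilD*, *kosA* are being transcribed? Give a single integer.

Cellobiose is present, so BexW is active.
No repressor is bound and BexW is active, so *bexD* is transcribed.
→ *bexD* is ON.
Homoserine is present, so TorM is inactive.
Required activator TorM is absent, so *zorJ* is not transcribed.
So ZorJ is not produced.
LutG is produced constitutively and is active.
With repressor LutG bound, *yilF* is not transcribed.
→ *yilF* is OFF.
Ornithine is present, so GorG is active.
c-di-GMP is present, so GorD is active.
With repressor GorD bound, *holB* is not transcribed.
→ *holB* is OFF.
Ni²⁺ is absent, so RudM is inactive.
Shikimate is present, so CilP is inactive.
Required activator RudM is absent, so *yilD* is not transcribed.
→ *yilD* is OFF.
Citrulline is present, so MibE is inactive.
cAMP is present, so PurL is inactive.
With no repressor bound, *kosA* is transcribed.
→ *kosA* is ON.
2 of the 5 genes are transcribed.

2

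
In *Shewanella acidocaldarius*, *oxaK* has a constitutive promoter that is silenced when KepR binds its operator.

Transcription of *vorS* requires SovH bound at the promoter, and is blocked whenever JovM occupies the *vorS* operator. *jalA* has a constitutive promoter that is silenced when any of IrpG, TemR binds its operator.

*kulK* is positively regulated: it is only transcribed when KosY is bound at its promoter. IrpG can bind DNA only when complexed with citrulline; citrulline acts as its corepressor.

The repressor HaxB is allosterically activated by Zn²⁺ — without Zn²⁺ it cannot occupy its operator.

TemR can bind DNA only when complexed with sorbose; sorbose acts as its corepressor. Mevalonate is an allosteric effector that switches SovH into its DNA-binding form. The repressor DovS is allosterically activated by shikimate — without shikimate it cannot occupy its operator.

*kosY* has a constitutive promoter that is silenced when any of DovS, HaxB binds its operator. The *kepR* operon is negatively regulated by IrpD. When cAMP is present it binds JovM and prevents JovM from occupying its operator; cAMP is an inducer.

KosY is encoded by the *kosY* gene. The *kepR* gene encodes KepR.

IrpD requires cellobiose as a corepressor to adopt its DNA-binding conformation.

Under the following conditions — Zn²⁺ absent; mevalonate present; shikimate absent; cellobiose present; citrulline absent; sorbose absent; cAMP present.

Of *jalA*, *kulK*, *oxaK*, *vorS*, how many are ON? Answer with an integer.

4

Citrulline is absent, so IrpG is inactive.
Sorbose is absent, so TemR is inactive.
With no repressor bound, *jalA* is transcribed.
→ *jalA* is ON.
Shikimate is absent, so DovS is inactive.
Zn²⁺ is absent, so HaxB is inactive.
With no repressor bound, *kosY* is transcribed.
So KosY is produced and active.
No repressor is bound and KosY is active, so *kulK* is transcribed.
→ *kulK* is ON.
Cellobiose is present, so IrpD is active.
With repressor IrpD bound, *kepR* is not transcribed.
So KepR is not produced.
With no repressor bound, *oxaK* is transcribed.
→ *oxaK* is ON.
Mevalonate is present, so SovH is active.
cAMP is present, so JovM is inactive.
No repressor is bound and SovH is active, so *vorS* is transcribed.
→ *vorS* is ON.
4 of the 4 genes are transcribed.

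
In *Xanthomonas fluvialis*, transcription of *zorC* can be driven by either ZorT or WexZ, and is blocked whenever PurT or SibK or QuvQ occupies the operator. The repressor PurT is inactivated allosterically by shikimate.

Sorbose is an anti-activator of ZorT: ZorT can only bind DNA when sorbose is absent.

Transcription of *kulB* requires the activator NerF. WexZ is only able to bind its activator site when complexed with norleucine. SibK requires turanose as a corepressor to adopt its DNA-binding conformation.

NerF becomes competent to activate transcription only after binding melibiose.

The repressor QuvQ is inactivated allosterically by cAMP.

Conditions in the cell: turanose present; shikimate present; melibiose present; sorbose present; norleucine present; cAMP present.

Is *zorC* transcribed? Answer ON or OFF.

OFF

Sorbose is present, so ZorT is inactive.
Shikimate is present, so PurT is inactive.
Turanose is present, so SibK is active.
Norleucine is present, so WexZ is active.
cAMP is present, so QuvQ is inactive.
With repressor SibK bound, *zorC* is not transcribed.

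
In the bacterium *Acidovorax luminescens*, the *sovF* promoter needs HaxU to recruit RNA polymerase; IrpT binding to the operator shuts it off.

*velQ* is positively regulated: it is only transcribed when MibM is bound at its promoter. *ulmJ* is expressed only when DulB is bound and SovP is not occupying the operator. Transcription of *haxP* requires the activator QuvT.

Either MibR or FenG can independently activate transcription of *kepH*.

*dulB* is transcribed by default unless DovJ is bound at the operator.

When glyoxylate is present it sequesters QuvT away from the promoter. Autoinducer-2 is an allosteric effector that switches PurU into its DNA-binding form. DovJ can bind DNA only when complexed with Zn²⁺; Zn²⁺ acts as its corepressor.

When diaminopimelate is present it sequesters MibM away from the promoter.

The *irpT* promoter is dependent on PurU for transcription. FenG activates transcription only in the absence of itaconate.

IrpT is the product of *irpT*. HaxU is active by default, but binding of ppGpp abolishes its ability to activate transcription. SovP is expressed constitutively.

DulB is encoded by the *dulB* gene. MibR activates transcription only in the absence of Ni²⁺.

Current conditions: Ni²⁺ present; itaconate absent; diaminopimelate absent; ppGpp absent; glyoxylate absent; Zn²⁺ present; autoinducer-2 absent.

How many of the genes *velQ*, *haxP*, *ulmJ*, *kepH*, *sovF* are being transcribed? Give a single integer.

Diaminopimelate is absent, so MibM is active.
No repressor is bound and MibM is active, so *velQ* is transcribed.
→ *velQ* is ON.
Glyoxylate is absent, so QuvT is active.
No repressor is bound and QuvT is active, so *haxP* is transcribed.
→ *haxP* is ON.
SovP is produced constitutively and is active.
Zn²⁺ is present, so DovJ is active.
With repressor DovJ bound, *dulB* is not transcribed.
So DulB is not produced.
With repressor SovP bound, *ulmJ* is not transcribed.
→ *ulmJ* is OFF.
Ni²⁺ is present, so MibR is inactive.
Itaconate is absent, so FenG is active.
Activator FenG is present, so *kepH* is transcribed.
→ *kepH* is ON.
Autoinducer-2 is absent, so PurU is inactive.
Required activator PurU is absent, so *irpT* is not transcribed.
So IrpT is not produced.
ppGpp is absent, so HaxU is active.
No repressor is bound and HaxU is active, so *sovF* is transcribed.
→ *sovF* is ON.
4 of the 5 genes are transcribed.

4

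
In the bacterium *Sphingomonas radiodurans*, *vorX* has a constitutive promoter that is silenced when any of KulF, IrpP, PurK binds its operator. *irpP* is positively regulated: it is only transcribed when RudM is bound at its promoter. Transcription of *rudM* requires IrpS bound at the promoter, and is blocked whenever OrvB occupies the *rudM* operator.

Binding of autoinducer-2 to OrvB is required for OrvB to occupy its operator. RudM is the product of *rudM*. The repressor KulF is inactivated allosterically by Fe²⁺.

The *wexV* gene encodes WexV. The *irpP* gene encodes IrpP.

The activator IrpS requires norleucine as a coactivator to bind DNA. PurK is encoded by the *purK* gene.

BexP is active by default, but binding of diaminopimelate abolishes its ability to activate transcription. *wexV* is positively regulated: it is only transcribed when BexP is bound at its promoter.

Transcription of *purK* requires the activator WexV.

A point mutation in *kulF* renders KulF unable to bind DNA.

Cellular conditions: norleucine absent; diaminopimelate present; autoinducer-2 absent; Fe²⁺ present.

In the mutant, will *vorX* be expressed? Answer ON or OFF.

ON

KulF is non-functional in this strain, so it has no effect.
Norleucine is absent, so IrpS is inactive.
Autoinducer-2 is absent, so OrvB is inactive.
Required activator IrpS is absent, so *rudM* is not transcribed.
So RudM is not produced.
Required activator RudM is absent, so *irpP* is not transcribed.
So IrpP is not produced.
Diaminopimelate is present, so BexP is inactive.
Required activator BexP is absent, so *wexV* is not transcribed.
So WexV is not produced.
Required activator WexV is absent, so *purK* is not transcribed.
So PurK is not produced.
With no repressor bound, *vorX* is transcribed.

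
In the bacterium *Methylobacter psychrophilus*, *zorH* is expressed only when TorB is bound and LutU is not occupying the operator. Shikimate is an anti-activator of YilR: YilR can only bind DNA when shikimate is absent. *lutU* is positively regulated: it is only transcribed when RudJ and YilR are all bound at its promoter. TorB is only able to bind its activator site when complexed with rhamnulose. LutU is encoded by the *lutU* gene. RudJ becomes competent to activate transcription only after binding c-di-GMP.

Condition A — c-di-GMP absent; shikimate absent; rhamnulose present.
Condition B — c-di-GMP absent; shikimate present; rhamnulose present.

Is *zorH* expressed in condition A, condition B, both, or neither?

Condition A:
c-di-GMP is absent, so RudJ is inactive.
Shikimate is absent, so YilR is active.
Required activator RudJ is absent, so *lutU* is not transcribed.
So LutU is not produced.
Rhamnulose is present, so TorB is active.
No repressor is bound and TorB is active, so *zorH* is transcribed.
→ *zorH* is ON in A.
Condition B:
c-di-GMP is absent, so RudJ is inactive.
Shikimate is present, so YilR is inactive.
Required activator RudJ is absent, so *lutU* is not transcribed.
So LutU is not produced.
Rhamnulose is present, so TorB is active.
No repressor is bound and TorB is active, so *zorH* is transcribed.
→ *zorH* is ON in B.

both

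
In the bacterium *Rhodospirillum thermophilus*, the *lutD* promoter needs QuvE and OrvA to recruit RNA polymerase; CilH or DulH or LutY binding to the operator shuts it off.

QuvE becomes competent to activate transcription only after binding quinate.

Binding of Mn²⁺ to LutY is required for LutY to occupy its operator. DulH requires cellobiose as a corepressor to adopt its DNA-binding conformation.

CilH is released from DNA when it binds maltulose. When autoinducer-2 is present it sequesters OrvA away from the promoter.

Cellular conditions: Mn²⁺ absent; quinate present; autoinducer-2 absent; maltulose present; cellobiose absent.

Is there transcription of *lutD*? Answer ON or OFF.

ON

Quinate is present, so QuvE is active.
Autoinducer-2 is absent, so OrvA is active.
Maltulose is present, so CilH is inactive.
Cellobiose is absent, so DulH is inactive.
Mn²⁺ is absent, so LutY is inactive.
No repressor is bound and QuvE and OrvA are active, so *lutD* is transcribed.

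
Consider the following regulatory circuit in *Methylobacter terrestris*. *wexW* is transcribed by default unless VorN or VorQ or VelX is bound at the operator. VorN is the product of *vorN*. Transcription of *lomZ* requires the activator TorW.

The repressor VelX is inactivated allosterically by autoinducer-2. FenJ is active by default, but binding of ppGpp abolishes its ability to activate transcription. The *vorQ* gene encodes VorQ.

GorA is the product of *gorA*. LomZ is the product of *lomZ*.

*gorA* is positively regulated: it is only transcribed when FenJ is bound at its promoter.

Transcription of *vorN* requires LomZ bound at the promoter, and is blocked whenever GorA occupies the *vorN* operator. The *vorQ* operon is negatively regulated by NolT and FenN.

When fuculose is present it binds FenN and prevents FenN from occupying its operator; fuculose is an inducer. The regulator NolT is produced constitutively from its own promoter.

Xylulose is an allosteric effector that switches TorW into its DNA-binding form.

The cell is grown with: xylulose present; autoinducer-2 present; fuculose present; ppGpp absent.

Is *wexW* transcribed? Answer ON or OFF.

ON

Xylulose is present, so TorW is active.
No repressor is bound and TorW is active, so *lomZ* is transcribed.
So LomZ is produced and active.
ppGpp is absent, so FenJ is active.
No repressor is bound and FenJ is active, so *gorA* is transcribed.
So GorA is produced and active.
With repressor GorA bound, *vorN* is not transcribed.
So VorN is not produced.
NolT is produced constitutively and is active.
Fuculose is present, so FenN is inactive.
With repressor NolT bound, *vorQ* is not transcribed.
So VorQ is not produced.
Autoinducer-2 is present, so VelX is inactive.
With no repressor bound, *wexW* is transcribed.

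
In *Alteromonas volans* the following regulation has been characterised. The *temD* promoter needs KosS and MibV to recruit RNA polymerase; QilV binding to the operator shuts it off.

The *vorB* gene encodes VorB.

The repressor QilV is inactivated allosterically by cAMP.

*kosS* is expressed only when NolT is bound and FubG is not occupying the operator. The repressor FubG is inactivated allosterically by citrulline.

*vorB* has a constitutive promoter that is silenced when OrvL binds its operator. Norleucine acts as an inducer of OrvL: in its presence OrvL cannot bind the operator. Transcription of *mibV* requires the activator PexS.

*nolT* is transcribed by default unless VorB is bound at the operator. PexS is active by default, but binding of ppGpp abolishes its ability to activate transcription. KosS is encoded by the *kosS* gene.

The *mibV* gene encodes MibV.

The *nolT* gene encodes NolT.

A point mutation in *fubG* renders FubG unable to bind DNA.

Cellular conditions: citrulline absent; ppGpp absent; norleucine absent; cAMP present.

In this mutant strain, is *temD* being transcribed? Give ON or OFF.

Norleucine is absent, so OrvL is active.
With repressor OrvL bound, *vorB* is not transcribed.
So VorB is not produced.
With no repressor bound, *nolT* is transcribed.
So NolT is produced and active.
FubG is non-functional in this strain, so it has no effect.
No repressor is bound and NolT is active, so *kosS* is transcribed.
So KosS is produced and active.
ppGpp is absent, so PexS is active.
No repressor is bound and PexS is active, so *mibV* is transcribed.
So MibV is produced and active.
cAMP is present, so QilV is inactive.
No repressor is bound and KosS and MibV are active, so *temD* is transcribed.

ON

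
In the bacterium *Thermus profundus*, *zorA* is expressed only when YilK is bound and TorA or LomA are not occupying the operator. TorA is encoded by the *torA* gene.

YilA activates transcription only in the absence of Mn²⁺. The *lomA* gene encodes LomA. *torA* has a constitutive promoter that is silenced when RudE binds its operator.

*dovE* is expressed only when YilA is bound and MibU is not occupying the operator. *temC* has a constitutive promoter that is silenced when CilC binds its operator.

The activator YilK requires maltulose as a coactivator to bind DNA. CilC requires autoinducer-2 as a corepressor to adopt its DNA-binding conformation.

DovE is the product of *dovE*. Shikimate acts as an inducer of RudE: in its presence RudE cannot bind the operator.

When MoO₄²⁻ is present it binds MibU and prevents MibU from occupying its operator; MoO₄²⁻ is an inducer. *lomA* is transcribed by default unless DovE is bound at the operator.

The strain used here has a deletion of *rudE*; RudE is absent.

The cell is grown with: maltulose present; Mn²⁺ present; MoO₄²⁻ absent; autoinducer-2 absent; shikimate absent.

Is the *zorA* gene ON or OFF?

OFF

RudE is non-functional in this strain, so it has no effect.
With no repressor bound, *torA* is transcribed.
So TorA is produced and active.
Maltulose is present, so YilK is active.
Mn²⁺ is present, so YilA is inactive.
MoO₄²⁻ is absent, so MibU is active.
With repressor MibU bound, *dovE* is not transcribed.
So DovE is not produced.
With no repressor bound, *lomA* is transcribed.
So LomA is produced and active.
With repressor TorA bound, *zorA* is not transcribed.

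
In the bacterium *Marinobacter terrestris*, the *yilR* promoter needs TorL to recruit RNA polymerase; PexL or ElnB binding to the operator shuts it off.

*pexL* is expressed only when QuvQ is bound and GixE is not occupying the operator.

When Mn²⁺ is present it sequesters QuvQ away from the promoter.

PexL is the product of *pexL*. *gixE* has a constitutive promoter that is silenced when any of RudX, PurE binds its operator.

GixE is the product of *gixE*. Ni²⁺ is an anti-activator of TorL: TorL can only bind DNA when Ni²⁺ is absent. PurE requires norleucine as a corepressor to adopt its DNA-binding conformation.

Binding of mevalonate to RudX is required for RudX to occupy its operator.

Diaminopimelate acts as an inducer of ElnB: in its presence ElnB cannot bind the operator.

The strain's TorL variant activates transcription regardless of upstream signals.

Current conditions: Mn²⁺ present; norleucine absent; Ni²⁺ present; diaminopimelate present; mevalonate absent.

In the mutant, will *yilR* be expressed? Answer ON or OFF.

Mevalonate is absent, so RudX is inactive.
Norleucine is absent, so PurE is inactive.
With no repressor bound, *gixE* is transcribed.
So GixE is produced and active.
Mn²⁺ is present, so QuvQ is inactive.
With repressor GixE bound, *pexL* is not transcribed.
So PexL is not produced.
Diaminopimelate is present, so ElnB is inactive.
TorL is constitutively active in this strain.
No repressor is bound and TorL is active, so *yilR* is transcribed.

ON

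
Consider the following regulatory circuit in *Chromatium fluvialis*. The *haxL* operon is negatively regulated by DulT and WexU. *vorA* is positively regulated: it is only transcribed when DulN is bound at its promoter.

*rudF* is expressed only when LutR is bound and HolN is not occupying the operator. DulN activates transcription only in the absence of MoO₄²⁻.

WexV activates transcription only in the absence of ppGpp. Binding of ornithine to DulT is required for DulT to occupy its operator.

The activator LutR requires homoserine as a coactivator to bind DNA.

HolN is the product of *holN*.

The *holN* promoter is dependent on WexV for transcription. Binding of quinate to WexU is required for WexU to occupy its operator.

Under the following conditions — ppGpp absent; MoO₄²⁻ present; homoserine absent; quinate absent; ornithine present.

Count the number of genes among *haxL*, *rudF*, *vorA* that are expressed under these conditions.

Ornithine is present, so DulT is active.
Quinate is absent, so WexU is inactive.
With repressor DulT bound, *haxL* is not transcribed.
→ *haxL* is OFF.
ppGpp is absent, so WexV is active.
No repressor is bound and WexV is active, so *holN* is transcribed.
So HolN is produced and active.
Homoserine is absent, so LutR is inactive.
With repressor HolN bound, *rudF* is not transcribed.
→ *rudF* is OFF.
MoO₄²⁻ is present, so DulN is inactive.
Required activator DulN is absent, so *vorA* is not transcribed.
→ *vorA* is OFF.
0 of the 3 genes are transcribed.

0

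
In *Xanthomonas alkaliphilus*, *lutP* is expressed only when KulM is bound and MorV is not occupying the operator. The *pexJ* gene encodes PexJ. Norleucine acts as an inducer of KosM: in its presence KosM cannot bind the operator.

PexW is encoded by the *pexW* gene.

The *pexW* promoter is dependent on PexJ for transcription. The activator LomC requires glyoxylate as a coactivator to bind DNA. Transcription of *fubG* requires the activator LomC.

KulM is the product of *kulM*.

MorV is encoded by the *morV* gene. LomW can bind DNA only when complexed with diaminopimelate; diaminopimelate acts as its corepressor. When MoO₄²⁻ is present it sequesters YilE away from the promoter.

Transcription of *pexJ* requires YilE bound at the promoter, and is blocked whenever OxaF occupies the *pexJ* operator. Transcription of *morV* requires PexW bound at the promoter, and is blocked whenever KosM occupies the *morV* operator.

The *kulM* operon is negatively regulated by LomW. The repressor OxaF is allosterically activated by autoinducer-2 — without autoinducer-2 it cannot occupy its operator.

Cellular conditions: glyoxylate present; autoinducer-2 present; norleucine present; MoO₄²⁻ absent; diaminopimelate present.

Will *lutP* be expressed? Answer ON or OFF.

OFF

Diaminopimelate is present, so LomW is active.
With repressor LomW bound, *kulM* is not transcribed.
So KulM is not produced.
MoO₄²⁻ is absent, so YilE is active.
Autoinducer-2 is present, so OxaF is active.
With repressor OxaF bound, *pexJ* is not transcribed.
So PexJ is not produced.
Required activator PexJ is absent, so *pexW* is not transcribed.
So PexW is not produced.
Norleucine is present, so KosM is inactive.
Required activator PexW is absent, so *morV* is not transcribed.
So MorV is not produced.
Required activator KulM is absent, so *lutP* is not transcribed.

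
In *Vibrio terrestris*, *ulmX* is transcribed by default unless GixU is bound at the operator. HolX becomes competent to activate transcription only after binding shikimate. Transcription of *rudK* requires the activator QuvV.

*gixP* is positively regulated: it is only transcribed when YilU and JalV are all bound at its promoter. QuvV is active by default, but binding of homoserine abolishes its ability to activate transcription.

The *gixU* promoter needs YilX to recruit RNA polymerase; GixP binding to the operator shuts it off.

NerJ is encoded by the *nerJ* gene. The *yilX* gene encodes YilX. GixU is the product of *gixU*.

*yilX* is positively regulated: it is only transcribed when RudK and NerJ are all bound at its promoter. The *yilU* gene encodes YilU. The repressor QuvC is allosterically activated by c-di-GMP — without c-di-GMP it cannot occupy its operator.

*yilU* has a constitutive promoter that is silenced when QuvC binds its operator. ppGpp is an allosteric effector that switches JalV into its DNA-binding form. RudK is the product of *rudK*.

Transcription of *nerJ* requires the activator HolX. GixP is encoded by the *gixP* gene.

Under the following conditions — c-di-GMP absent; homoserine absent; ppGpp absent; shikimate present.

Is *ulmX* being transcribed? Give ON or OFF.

Homoserine is absent, so QuvV is active.
No repressor is bound and QuvV is active, so *rudK* is transcribed.
So RudK is produced and active.
Shikimate is present, so HolX is active.
No repressor is bound and HolX is active, so *nerJ* is transcribed.
So NerJ is produced and active.
No repressor is bound and RudK and NerJ are active, so *yilX* is transcribed.
So YilX is produced and active.
c-di-GMP is absent, so QuvC is inactive.
With no repressor bound, *yilU* is transcribed.
So YilU is produced and active.
ppGpp is absent, so JalV is inactive.
Required activator JalV is absent, so *gixP* is not transcribed.
So GixP is not produced.
No repressor is bound and YilX is active, so *gixU* is transcribed.
So GixU is produced and active.
With repressor GixU bound, *ulmX* is not transcribed.

OFF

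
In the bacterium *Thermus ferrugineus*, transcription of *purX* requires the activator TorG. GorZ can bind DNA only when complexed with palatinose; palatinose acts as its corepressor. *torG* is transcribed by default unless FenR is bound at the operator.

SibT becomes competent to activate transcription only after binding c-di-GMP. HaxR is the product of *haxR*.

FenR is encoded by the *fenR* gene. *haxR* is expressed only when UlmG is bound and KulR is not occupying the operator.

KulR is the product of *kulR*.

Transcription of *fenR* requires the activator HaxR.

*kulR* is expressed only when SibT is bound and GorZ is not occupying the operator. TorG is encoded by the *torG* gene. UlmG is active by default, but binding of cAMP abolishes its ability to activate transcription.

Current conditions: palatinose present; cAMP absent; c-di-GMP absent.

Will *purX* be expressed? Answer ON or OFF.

OFF

c-di-GMP is absent, so SibT is inactive.
Palatinose is present, so GorZ is active.
With repressor GorZ bound, *kulR* is not transcribed.
So KulR is not produced.
cAMP is absent, so UlmG is active.
No repressor is bound and UlmG is active, so *haxR* is transcribed.
So HaxR is produced and active.
No repressor is bound and HaxR is active, so *fenR* is transcribed.
So FenR is produced and active.
With repressor FenR bound, *torG* is not transcribed.
So TorG is not produced.
Required activator TorG is absent, so *purX* is not transcribed.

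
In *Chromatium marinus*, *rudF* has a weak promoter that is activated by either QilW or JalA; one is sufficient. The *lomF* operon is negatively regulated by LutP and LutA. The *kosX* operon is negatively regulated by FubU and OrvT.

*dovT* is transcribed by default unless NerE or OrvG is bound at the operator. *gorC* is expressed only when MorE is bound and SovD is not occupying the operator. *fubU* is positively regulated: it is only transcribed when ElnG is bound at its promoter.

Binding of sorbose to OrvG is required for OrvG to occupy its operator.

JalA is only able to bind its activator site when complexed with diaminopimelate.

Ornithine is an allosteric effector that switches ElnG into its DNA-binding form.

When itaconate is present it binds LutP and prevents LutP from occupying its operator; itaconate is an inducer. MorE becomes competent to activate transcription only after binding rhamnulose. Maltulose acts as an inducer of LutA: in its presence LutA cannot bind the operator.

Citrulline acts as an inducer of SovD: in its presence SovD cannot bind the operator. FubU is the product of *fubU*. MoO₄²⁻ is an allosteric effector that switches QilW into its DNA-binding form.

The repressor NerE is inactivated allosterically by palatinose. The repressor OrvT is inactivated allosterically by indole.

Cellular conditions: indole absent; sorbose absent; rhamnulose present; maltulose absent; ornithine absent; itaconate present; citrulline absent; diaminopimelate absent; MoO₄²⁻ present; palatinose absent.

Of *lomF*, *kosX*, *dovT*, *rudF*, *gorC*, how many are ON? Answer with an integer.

Itaconate is present, so LutP is inactive.
Maltulose is absent, so LutA is active.
With repressor LutA bound, *lomF* is not transcribed.
→ *lomF* is OFF.
Ornithine is absent, so ElnG is inactive.
Required activator ElnG is absent, so *fubU* is not transcribed.
So FubU is not produced.
Indole is absent, so OrvT is active.
With repressor OrvT bound, *kosX* is not transcribed.
→ *kosX* is OFF.
Palatinose is absent, so NerE is active.
Sorbose is absent, so OrvG is inactive.
With repressor NerE bound, *dovT* is not transcribed.
→ *dovT* is OFF.
MoO₄²⁻ is present, so QilW is active.
Diaminopimelate is absent, so JalA is inactive.
Activator QilW is present, so *rudF* is transcribed.
→ *rudF* is ON.
Rhamnulose is present, so MorE is active.
Citrulline is absent, so SovD is active.
With repressor SovD bound, *gorC* is not transcribed.
→ *gorC* is OFF.
1 of the 5 genes is transcribed.

1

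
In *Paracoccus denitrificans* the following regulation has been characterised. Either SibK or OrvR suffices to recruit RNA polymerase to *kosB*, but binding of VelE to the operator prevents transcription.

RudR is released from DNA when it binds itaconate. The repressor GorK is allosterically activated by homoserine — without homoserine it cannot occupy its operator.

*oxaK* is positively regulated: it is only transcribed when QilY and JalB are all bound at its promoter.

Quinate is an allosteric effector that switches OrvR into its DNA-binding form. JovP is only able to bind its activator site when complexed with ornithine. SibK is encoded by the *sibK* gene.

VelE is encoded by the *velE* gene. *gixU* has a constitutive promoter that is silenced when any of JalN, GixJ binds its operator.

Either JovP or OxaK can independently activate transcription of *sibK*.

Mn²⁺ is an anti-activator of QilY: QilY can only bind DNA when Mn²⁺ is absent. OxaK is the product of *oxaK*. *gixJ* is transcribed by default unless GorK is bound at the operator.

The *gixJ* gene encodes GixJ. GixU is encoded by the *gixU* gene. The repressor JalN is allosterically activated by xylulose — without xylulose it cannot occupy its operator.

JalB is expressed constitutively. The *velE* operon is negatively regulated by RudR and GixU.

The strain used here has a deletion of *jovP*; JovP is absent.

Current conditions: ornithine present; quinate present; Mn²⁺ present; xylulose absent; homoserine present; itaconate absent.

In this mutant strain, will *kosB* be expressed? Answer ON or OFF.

JovP is non-functional in this strain, so it has no effect.
Mn²⁺ is present, so QilY is inactive.
JalB is produced constitutively and is active.
Required activator QilY is absent, so *oxaK* is not transcribed.
So OxaK is not produced.
No activator is available at the *sibK* promoter, so *sibK* is not transcribed.
So SibK is not produced.
Itaconate is absent, so RudR is active.
Xylulose is absent, so JalN is inactive.
Homoserine is present, so GorK is active.
With repressor GorK bound, *gixJ* is not transcribed.
So GixJ is not produced.
With no repressor bound, *gixU* is transcribed.
So GixU is produced and active.
With repressor RudR bound, *velE* is not transcribed.
So VelE is not produced.
Quinate is present, so OrvR is active.
Activator OrvR is present, so *kosB* is transcribed.

ON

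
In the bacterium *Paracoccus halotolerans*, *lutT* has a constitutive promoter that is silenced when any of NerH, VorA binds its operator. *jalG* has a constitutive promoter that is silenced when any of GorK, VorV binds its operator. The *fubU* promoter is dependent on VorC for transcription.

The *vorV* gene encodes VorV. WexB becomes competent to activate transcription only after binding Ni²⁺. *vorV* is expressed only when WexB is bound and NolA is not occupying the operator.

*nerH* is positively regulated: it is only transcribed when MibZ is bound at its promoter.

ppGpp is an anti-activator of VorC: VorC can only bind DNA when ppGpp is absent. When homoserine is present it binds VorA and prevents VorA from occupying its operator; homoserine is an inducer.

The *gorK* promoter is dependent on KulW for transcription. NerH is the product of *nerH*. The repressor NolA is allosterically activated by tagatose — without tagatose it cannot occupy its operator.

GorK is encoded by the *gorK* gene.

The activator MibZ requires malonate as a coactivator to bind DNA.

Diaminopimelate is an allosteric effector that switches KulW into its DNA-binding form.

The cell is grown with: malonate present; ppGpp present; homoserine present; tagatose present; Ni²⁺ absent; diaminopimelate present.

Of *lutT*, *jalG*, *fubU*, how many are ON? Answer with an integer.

Malonate is present, so MibZ is active.
No repressor is bound and MibZ is active, so *nerH* is transcribed.
So NerH is produced and active.
Homoserine is present, so VorA is inactive.
With repressor NerH bound, *lutT* is not transcribed.
→ *lutT* is OFF.
Diaminopimelate is present, so KulW is active.
No repressor is bound and KulW is active, so *gorK* is transcribed.
So GorK is produced and active.
Ni²⁺ is absent, so WexB is inactive.
Tagatose is present, so NolA is active.
With repressor NolA bound, *vorV* is not transcribed.
So VorV is not produced.
With repressor GorK bound, *jalG* is not transcribed.
→ *jalG* is OFF.
ppGpp is present, so VorC is inactive.
Required activator VorC is absent, so *fubU* is not transcribed.
→ *fubU* is OFF.
0 of the 3 genes are transcribed.

0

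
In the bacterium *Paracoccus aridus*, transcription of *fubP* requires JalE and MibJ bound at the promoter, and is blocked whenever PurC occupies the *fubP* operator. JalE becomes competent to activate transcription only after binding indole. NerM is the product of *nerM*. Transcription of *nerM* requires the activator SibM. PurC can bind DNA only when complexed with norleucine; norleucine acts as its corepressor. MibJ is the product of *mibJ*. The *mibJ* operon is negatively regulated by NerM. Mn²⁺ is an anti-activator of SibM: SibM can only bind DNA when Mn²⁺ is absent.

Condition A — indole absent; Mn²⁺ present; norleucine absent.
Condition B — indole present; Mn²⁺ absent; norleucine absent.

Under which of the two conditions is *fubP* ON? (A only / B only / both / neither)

neither

Condition A:
Indole is absent, so JalE is inactive.
Mn²⁺ is present, so SibM is inactive.
Required activator SibM is absent, so *nerM* is not transcribed.
So NerM is not produced.
With no repressor bound, *mibJ* is transcribed.
So MibJ is produced and active.
Norleucine is absent, so PurC is inactive.
Required activator JalE is absent, so *fubP* is not transcribed.
→ *fubP* is OFF in A.
Condition B:
Indole is present, so JalE is active.
Mn²⁺ is absent, so SibM is active.
No repressor is bound and SibM is active, so *nerM* is transcribed.
So NerM is produced and active.
With repressor NerM bound, *mibJ* is not transcribed.
So MibJ is not produced.
Norleucine is absent, so PurC is inactive.
Required activator MibJ is absent, so *fubP* is not transcribed.
→ *fubP* is OFF in B.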